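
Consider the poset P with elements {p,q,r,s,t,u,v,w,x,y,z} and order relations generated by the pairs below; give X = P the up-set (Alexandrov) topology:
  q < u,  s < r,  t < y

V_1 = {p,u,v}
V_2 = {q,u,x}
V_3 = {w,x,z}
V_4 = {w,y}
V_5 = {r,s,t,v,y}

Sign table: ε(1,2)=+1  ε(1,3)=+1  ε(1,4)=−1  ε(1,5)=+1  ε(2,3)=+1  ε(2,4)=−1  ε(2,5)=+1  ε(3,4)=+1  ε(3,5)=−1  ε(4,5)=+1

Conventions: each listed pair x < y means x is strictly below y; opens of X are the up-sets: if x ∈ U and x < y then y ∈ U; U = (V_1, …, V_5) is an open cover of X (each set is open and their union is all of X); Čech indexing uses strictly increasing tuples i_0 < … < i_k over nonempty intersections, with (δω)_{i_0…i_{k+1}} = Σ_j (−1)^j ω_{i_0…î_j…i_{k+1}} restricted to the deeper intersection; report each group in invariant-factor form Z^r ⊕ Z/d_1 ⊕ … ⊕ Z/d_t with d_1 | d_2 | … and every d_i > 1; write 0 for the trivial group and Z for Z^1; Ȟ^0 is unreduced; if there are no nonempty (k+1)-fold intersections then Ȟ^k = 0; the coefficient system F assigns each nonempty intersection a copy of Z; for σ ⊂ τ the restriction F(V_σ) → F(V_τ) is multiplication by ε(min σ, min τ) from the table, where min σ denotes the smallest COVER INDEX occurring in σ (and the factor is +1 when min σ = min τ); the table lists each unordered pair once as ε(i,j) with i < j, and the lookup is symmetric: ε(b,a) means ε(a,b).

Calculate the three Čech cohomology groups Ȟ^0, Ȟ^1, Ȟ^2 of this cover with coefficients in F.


Ȟ^0 = Z, Ȟ^1 = Z, Ȟ^2 = 0

nerve simplices:
  V12={u} V15={v} V23={x} V34={w} V45={y}
C dims 5,5; δ0: rk 4, SNF 1^4
degree 0: 5−4−0 = 1 → Ȟ^0 ≅ Z
degree 1: 5−0−4 = 1 → Ȟ^1 ≅ Z
degree 2: 0−0−0 = 0 → Ȟ^2 ≅ 0


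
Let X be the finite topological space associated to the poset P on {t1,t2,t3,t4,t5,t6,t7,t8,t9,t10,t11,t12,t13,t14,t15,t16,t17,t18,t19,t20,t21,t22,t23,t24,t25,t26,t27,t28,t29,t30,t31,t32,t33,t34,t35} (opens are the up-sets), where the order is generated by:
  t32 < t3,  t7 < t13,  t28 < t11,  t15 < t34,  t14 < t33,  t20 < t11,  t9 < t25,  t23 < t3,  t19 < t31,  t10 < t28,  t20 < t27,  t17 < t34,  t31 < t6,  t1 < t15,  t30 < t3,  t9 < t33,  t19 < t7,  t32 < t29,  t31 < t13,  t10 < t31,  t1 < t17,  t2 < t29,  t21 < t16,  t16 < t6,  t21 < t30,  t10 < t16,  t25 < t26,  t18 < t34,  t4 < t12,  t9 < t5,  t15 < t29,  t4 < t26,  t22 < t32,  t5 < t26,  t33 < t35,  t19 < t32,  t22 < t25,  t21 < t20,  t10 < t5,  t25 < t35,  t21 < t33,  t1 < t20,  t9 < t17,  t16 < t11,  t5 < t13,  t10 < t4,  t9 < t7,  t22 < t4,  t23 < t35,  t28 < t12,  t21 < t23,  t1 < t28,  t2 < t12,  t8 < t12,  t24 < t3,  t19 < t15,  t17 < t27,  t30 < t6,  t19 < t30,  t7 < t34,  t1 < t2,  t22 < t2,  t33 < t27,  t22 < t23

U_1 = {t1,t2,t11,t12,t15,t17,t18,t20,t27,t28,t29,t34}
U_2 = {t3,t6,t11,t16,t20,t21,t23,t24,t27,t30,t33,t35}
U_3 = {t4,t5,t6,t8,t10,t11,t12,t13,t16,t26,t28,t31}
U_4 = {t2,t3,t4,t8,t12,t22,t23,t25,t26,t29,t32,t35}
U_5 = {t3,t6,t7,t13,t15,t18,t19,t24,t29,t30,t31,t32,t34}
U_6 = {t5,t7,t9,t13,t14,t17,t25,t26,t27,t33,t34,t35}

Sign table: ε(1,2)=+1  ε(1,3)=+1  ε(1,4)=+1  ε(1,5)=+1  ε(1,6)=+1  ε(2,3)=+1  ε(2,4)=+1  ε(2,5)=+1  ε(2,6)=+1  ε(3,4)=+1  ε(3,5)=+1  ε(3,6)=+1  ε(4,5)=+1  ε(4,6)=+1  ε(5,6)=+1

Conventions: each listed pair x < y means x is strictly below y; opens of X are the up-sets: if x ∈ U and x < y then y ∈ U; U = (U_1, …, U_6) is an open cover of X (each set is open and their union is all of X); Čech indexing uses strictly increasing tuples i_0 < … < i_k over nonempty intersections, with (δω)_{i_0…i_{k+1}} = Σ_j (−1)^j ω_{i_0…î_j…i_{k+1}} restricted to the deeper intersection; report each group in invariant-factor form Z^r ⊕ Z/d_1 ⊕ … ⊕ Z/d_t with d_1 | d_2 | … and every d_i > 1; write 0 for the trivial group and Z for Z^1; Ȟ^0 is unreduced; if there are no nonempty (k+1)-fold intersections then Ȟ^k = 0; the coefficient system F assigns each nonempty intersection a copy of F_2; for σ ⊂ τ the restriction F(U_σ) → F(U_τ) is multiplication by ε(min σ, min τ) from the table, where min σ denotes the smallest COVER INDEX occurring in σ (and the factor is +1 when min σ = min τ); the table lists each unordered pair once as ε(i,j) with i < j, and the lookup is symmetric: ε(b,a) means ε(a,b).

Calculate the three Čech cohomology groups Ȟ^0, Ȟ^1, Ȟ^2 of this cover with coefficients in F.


nerve simplices:
  U12={t11,t20,t27} U13={t11,t12,t28} U14={t2,t12,t29} U15={t15,t18,t29,t34} U16={t17,t27,t34} U23={t6,t11,t16} U24={t3,t23,t35} U25={t3,t6,t24,t30} U26={t27,t33,t35} U34={t4,t8,t12,t26} U35={t6,t13,t31} U36={t5,t13,t26} U45={t3,t29,t32} U46={t25,t26,t35} U56={t7,t13,t34}
  U123={t11} U126={t27} U134={t12} U145={t29} U156={t34} U235={t6} U245={t3} U246={t35} U346={t26} U356={t13}
C dims 6,15,10; δ0: rk_F2 5; δ1: rk_F2 9
degree 0: 6−5−0 = 1 → Ȟ^0 ≅ Z/2
degree 1: 15−9−5 = 1 → Ȟ^1 ≅ Z/2
degree 2: 10−0−9 = 1 → Ȟ^2 ≅ Z/2

Ȟ^0(U;F) ≅ Z/2, Ȟ^1(U;F) ≅ Z/2 and Ȟ^2(U;F) ≅ Z/2


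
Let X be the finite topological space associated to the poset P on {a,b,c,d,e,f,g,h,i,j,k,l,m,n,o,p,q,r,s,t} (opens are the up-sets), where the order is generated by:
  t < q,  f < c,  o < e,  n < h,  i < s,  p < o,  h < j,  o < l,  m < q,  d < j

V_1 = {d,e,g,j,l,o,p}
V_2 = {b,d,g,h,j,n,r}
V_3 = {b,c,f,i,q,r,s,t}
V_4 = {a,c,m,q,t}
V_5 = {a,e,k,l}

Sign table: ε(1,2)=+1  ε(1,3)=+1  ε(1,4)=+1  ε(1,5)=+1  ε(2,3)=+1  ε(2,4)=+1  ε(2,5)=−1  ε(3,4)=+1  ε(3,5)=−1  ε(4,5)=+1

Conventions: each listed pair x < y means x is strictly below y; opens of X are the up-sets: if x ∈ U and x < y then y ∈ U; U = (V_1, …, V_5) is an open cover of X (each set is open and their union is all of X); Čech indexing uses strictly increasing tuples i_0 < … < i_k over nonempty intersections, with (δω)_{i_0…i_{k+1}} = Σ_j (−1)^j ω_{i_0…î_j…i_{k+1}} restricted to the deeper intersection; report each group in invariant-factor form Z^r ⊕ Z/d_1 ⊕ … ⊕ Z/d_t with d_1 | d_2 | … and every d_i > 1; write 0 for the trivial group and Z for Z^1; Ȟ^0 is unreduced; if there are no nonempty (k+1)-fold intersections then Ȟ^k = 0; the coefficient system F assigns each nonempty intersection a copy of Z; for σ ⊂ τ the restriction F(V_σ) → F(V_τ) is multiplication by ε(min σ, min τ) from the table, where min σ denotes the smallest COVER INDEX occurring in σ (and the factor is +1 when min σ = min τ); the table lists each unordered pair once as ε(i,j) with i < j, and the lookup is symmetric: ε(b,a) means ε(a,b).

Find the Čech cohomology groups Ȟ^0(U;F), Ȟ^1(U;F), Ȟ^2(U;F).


nerve of the cover:
  V12={d,g,j} V15={e,l} V23={b,r} V34={c,q,t} V45={a}
C dims 5,5; δ0: rk 4, SNF 1^4
Ȟ^0 = (5 − 4) − 0 = 1, so Ȟ^0 ≅ Z
Ȟ^1 = (5 − 0) − 4 = 1, so Ȟ^1 ≅ Z
Ȟ^2 = (0 − 0) − 0 = 0, so Ȟ^2 ≅ 0

Ȟ^0 = Z, Ȟ^1 = Z, Ȟ^2 = 0


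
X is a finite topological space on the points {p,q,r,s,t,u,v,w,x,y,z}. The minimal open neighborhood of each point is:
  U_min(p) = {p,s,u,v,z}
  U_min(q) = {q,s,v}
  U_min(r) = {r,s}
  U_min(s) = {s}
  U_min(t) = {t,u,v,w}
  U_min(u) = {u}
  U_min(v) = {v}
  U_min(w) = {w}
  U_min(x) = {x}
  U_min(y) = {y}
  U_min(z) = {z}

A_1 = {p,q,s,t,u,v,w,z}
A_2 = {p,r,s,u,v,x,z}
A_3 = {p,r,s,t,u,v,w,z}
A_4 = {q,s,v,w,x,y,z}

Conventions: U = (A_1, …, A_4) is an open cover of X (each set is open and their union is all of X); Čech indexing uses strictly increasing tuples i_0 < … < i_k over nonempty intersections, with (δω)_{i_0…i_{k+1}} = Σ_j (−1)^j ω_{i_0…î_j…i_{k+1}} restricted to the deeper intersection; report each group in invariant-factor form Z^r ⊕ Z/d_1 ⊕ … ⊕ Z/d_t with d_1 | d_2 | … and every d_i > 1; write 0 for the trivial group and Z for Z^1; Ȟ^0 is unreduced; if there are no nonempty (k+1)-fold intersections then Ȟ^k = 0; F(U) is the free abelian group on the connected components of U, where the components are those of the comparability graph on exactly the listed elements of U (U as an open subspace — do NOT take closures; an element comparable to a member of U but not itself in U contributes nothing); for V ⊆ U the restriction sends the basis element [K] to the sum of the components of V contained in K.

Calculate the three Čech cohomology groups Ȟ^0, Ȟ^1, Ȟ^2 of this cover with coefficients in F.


nonempty overlaps:
  A12={p,s,u,v,z} A13={p,s,t,u,v,w,z} A14={q,s,v,w,z} A23={p,r,s,u,v,z} A24={s,v,x,z} A34={s,v,w,z}
  A123={p,s,u,v,z} A124={s,v,z} A134={s,v,w,z} A234={s,v,z}
  A1234={s,v,z}
components per intersection:
  A1: {p,q,s,t,u,v,w,z}
  A2: {p,r,s,u,v,z} {x}
  A3: {p,r,s,t,u,v,w,z}
  A4: {q,s,v} {w} {x} {y} {z}
  A12: {p,s,u,v,z}
  A13: {p,s,t,u,v,w,z}
  A14: {q,s,v} {w} {z}
  A23: {p,r,s,u,v,z}
  A24: {s} {v} {x} {z}
  A34: {s} {v} {w} {z}
  A123: {p,s,u,v,z}
  A124: {s} {v} {z}
  A134: {s} {v} {w} {z}
  A234: {s} {v} {z}
  A1234: {s} {v} {z}
C dims 9,14,11,3; δ0: rk 6, SNF 1^6; δ1: rk 8, SNF 1^8; δ2: rk 3, SNF 1^3
degree 0: 9−6−0 = 3 → Ȟ^0 ≅ Z^3
degree 1: 14−8−6 = 0 → Ȟ^1 ≅ 0
degree 2: 11−3−8 = 0 → Ȟ^2 ≅ 0

Ȟ^0 ≅ Z^3,  Ȟ^1 ≅ 0,  Ȟ^2 ≅ 0


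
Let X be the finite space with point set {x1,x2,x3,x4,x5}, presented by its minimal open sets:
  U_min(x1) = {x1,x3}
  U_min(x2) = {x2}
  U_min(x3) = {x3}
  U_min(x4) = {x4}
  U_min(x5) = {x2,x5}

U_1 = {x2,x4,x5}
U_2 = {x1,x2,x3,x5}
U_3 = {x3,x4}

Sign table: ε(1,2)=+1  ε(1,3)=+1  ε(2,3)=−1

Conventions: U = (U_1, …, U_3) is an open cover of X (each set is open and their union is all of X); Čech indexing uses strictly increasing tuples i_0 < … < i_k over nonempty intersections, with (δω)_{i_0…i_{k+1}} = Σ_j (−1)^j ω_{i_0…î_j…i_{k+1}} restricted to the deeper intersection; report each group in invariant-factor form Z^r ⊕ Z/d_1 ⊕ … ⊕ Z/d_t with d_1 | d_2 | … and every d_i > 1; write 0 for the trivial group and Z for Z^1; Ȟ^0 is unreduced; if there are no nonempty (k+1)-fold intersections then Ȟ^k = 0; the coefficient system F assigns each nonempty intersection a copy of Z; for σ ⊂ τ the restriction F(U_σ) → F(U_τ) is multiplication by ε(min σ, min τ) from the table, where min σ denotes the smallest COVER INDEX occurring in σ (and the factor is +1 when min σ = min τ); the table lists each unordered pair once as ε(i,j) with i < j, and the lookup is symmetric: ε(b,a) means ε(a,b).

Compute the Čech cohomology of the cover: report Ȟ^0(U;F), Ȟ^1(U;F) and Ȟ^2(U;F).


Ȟ^0 = 0, Ȟ^1 = Z/2 and Ȟ^2 = 0

nerve simplices:
  U12={x2,x5} U13={x4} U23={x3}
C dims 3,3; δ0: rk 3, SNF 1^2·2
degree 0: 3−3−0 = 0 → Ȟ^0 ≅ 0
degree 1: 3−0−3 = 0 plus torsion [2] → Ȟ^1 ≅ Z/2
degree 2: 0−0−0 = 0 → Ȟ^2 ≅ 0


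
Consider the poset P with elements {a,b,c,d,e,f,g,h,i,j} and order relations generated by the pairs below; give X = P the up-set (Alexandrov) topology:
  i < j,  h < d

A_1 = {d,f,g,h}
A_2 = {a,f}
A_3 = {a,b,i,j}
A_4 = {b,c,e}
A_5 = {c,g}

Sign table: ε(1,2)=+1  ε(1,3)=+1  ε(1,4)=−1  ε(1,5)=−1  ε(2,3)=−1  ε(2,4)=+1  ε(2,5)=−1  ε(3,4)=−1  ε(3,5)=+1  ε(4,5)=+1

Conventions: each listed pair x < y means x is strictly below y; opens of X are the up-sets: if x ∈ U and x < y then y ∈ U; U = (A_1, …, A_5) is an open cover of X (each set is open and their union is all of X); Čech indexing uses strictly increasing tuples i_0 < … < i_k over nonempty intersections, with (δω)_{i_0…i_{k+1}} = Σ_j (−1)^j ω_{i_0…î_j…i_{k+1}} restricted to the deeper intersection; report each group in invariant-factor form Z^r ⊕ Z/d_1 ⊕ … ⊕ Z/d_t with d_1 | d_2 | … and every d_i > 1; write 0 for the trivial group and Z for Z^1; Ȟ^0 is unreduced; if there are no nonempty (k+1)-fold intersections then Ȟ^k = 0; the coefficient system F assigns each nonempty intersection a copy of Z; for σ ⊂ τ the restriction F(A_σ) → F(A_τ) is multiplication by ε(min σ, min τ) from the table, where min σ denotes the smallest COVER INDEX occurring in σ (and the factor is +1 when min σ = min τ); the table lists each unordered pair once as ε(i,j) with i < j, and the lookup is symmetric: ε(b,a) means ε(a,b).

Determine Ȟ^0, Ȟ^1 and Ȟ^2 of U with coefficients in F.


Ȟ^0 ≅ 0, Ȟ^1 ≅ Z/2 and Ȟ^2 ≅ 0

intersection data:
  A12={f} A15={g} A23={a} A34={b} A45={c}
C dims 5,5; δ0: rk 5, SNF 1^4·2
Ȟ^0 = (5 − 5) − 0 = 0, so Ȟ^0 ≅ 0
Ȟ^1 = (5 − 0) − 5 = 0 plus torsion [2], so Ȟ^1 ≅ Z/2
Ȟ^2 = (0 − 0) − 0 = 0, so Ȟ^2 ≅ 0


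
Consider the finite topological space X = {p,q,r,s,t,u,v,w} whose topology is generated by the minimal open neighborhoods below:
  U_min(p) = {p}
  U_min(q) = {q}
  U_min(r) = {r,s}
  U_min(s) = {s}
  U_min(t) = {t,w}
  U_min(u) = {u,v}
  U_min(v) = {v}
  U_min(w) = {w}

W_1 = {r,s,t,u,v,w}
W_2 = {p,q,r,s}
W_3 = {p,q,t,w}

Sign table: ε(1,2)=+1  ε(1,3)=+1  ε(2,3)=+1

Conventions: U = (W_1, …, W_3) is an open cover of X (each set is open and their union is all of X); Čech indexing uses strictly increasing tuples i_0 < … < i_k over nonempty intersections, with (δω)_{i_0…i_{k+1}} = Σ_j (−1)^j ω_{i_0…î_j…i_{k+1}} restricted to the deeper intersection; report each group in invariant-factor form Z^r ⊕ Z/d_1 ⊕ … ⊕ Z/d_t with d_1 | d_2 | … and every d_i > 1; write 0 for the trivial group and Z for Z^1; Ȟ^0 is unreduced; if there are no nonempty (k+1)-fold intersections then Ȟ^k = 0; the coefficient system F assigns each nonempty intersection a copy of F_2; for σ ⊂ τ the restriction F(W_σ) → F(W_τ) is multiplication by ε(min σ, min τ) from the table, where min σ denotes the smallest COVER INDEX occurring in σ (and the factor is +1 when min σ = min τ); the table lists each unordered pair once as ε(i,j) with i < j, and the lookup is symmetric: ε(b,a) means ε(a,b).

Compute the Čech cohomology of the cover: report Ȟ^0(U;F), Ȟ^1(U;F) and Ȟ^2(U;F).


nonempty intersections:
  W12={r,s} W13={t,w} W23={p,q}
C dims 3,3; δ0: rk_F2 2
Ȟ^0: (3−2)−0=1 ⇒ Z/2
Ȟ^1: (3−0)−2=1 ⇒ Z/2
Ȟ^2: (0−0)−0=0 ⇒ 0

Ȟ^0(U;F) ≅ Z/2, Ȟ^1(U;F) ≅ Z/2 and Ȟ^2(U;F) ≅ 0


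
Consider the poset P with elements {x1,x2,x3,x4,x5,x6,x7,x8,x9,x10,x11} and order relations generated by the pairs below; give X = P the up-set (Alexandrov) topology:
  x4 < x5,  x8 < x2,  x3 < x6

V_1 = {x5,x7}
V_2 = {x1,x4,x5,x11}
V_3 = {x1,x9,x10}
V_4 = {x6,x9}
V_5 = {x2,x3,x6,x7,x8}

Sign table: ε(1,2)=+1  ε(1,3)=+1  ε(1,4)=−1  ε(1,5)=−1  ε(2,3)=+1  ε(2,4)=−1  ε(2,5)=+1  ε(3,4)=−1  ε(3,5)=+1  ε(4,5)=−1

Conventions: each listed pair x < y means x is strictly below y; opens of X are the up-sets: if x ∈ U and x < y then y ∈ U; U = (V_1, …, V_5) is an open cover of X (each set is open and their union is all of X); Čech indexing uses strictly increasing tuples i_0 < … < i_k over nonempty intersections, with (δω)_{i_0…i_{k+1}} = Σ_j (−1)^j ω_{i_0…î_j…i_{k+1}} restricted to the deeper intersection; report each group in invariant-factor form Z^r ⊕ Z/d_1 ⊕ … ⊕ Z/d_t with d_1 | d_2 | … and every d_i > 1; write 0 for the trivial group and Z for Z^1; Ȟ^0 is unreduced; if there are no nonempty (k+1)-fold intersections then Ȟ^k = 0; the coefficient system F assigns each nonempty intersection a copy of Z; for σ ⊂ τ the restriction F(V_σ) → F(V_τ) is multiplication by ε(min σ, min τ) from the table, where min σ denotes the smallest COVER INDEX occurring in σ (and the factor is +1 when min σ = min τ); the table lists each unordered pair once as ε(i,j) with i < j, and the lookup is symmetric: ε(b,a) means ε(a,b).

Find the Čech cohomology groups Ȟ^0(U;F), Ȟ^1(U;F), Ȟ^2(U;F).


nerve simplices:
  V12={x5} V15={x7} V23={x1} V34={x9} V45={x6}
C dims 5,5; δ0: rk 5, SNF 1^4·2
degree 0: 5−5−0 = 0 → Ȟ^0 ≅ 0
degree 1: 5−0−5 = 0 plus torsion [2] → Ȟ^1 ≅ Z/2
degree 2: 0−0−0 = 0 → Ȟ^2 ≅ 0

Ȟ^0(U;F) ≅ 0, Ȟ^1(U;F) ≅ Z/2, Ȟ^2(U;F) ≅ 0


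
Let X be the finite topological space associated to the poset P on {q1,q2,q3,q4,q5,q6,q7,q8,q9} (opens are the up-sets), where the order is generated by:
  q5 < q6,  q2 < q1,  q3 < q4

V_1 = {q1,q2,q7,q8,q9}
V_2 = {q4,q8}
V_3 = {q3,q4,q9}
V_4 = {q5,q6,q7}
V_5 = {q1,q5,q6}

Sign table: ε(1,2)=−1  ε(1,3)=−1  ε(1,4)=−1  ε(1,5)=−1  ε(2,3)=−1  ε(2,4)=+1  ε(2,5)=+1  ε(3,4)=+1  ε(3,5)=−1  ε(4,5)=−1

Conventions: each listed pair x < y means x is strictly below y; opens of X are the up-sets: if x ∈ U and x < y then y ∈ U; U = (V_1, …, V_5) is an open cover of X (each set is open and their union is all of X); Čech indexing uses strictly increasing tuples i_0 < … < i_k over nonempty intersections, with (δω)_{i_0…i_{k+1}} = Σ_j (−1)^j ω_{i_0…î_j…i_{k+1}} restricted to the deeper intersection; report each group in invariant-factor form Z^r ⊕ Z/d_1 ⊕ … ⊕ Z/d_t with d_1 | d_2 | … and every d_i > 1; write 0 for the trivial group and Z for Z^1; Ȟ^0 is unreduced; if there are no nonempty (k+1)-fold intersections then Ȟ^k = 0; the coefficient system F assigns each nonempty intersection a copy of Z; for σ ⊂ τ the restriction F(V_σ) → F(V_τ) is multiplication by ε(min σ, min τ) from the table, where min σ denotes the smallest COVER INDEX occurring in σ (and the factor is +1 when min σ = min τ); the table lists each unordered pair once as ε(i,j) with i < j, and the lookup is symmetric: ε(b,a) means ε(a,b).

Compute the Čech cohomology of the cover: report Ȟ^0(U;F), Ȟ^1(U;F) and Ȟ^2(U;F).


nonempty overlaps:
  V12={q8} V13={q9} V14={q7} V15={q1} V23={q4} V45={q5,q6}
C dims 5,6; δ0: rk 5, SNF 1^4·2
degree 0: 5−5−0 = 0 → Ȟ^0 ≅ 0
degree 1: 6−0−5 = 1 plus torsion [2] → Ȟ^1 ≅ Z ⊕ Z/2
degree 2: 0−0−0 = 0 → Ȟ^2 ≅ 0

Ȟ^0 ≅ 0,  Ȟ^1 ≅ Z ⊕ Z/2,  Ȟ^2 ≅ 0


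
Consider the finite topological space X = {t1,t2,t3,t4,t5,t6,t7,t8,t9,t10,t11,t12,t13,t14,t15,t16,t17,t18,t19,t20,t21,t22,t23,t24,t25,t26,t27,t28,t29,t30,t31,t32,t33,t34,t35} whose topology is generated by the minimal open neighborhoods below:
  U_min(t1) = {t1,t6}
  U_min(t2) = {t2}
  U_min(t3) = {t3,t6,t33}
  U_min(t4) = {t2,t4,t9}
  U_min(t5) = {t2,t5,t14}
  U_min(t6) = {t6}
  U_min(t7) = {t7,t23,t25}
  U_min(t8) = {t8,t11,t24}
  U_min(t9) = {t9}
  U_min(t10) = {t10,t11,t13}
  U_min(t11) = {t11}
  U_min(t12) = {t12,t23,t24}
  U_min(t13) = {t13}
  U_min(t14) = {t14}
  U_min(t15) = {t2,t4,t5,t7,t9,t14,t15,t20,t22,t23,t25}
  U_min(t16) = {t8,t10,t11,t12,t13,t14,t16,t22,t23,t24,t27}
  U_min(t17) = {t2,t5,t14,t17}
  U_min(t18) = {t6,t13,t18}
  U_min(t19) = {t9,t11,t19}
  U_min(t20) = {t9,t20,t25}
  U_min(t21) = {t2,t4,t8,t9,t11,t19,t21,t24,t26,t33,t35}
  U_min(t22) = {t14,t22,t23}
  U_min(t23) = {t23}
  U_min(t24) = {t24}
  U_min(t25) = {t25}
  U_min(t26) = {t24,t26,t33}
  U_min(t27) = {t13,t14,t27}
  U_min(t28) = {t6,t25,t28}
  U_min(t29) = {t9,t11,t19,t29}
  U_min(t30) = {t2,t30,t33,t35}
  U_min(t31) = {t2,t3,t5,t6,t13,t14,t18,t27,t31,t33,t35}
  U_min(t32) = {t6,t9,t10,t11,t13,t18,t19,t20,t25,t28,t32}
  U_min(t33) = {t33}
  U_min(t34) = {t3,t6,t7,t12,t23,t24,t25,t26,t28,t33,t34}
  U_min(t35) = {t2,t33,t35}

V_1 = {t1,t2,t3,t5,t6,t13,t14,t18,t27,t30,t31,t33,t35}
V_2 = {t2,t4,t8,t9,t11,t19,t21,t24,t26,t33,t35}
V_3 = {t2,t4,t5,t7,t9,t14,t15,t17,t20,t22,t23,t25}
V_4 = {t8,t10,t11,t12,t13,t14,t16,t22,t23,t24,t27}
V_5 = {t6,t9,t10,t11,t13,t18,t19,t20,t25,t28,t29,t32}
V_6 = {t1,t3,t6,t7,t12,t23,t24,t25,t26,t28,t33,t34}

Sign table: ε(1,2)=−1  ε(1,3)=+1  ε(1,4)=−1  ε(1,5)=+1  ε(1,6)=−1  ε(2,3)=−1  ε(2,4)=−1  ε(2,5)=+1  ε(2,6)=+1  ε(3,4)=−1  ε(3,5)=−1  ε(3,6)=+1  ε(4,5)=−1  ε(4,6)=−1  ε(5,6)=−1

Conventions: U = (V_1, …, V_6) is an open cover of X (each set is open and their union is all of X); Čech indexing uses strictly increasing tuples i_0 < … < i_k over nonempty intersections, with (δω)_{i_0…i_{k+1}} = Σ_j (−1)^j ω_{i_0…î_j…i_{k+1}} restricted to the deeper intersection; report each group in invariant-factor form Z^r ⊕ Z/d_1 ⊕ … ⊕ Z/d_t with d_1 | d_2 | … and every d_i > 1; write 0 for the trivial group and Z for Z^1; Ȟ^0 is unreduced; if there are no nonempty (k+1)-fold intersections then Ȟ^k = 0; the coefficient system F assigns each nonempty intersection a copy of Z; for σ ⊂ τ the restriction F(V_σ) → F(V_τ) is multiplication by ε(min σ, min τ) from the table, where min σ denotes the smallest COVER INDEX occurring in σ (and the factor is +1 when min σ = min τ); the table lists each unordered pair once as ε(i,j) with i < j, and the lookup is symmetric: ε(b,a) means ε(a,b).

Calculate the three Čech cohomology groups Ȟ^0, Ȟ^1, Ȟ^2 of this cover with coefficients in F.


cover nerve:
  V12={t2,t33,t35} V13={t2,t5,t14} V14={t13,t14,t27} V15={t6,t13,t18} V16={t1,t3,t6,t33} V23={t2,t4,t9} V24={t8,t11,t24} V25={t9,t11,t19} V26={t24,t26,t33} V34={t14,t22,t23} V35={t9,t20,t25} V36={t7,t23,t25} V45={t10,t11,t13} V46={t12,t23,t24} V56={t6,t25,t28}
  V123={t2} V126={t33} V134={t14} V145={t13} V156={t6} V235={t9} V245={t11} V246={t24} V346={t23} V356={t25}
C dims 6,15,10; δ0: rk 6, SNF 1^5·2; δ1: rk 9, SNF 1^9
Ȟ^0: (6−6)−0=0 ⇒ 0
Ȟ^1: (15−9)−6=0 plus torsion [2] ⇒ Z/2
Ȟ^2: (10−0)−9=1 ⇒ Z

Ȟ^0(U;F) ≅ 0,  Ȟ^1(U;F) ≅ Z/2,  Ȟ^2(U;F) ≅ Z


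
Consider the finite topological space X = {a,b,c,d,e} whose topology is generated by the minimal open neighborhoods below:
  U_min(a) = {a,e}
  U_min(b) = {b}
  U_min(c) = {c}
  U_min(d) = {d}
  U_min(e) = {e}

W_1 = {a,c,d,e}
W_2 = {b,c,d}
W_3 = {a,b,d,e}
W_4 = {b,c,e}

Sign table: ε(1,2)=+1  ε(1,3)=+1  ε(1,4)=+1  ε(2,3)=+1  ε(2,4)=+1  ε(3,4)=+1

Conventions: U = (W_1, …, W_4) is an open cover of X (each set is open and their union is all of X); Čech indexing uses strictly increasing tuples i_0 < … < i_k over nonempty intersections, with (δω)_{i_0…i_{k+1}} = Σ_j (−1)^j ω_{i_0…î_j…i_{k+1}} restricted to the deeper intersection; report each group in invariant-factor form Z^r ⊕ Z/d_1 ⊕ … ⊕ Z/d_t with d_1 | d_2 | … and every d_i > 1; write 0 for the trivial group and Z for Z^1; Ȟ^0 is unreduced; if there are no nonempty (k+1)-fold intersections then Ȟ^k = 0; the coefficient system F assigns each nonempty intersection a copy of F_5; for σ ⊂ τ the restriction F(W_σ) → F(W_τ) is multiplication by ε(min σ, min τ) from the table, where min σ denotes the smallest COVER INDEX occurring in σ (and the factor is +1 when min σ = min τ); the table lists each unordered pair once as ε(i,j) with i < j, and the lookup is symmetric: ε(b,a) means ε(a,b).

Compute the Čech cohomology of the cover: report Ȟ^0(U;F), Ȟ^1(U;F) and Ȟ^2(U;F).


Ȟ^0 ≅ Z/5; Ȟ^1 ≅ 0; Ȟ^2 ≅ Z/5

nonempty overlaps:
  W12={c,d} W13={a,d,e} W14={c,e} W23={b,d} W24={b,c} W34={b,e}
  W123={d} W124={c} W134={e} W234={b}
C dims 4,6,4; δ0: rk_F5 3; δ1: rk_F5 3
degree 0: 4−3−0 = 1 → Ȟ^0 ≅ Z/5
degree 1: 6−3−3 = 0 → Ȟ^1 ≅ 0
degree 2: 4−0−3 = 1 → Ȟ^2 ≅ Z/5


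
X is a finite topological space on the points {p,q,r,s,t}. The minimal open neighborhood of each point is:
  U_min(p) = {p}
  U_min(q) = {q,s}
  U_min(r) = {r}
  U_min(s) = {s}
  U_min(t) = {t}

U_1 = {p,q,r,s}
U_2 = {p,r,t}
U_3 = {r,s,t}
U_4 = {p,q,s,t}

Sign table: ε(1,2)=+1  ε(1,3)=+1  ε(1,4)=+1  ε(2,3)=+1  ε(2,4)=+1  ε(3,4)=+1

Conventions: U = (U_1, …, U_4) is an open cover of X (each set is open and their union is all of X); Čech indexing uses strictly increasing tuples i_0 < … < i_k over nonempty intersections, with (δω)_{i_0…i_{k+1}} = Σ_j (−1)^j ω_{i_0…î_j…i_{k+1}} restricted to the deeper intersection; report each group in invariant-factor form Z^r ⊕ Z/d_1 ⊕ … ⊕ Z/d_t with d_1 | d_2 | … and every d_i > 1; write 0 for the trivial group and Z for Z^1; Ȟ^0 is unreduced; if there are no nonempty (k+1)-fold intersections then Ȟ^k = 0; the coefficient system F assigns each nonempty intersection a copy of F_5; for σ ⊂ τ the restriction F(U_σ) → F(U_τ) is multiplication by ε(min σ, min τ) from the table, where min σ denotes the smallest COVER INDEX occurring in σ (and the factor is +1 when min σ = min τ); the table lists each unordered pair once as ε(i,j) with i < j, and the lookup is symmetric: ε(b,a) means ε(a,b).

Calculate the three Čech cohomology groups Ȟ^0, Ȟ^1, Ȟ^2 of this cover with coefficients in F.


nonempty overlaps:
  U12={p,r} U13={r,s} U14={p,q,s} U23={r,t} U24={p,t} U34={s,t}
  U123={r} U124={p} U134={s} U234={t}
C dims 4,6,4; δ0: rk_F5 3; δ1: rk_F5 3
degree 0: 4−3−0 = 1 → Ȟ^0 ≅ Z/5
degree 1: 6−3−3 = 0 → Ȟ^1 ≅ 0
degree 2: 4−0−3 = 1 → Ȟ^2 ≅ Z/5

Ȟ^0 = Z/5, Ȟ^1 = 0 and Ȟ^2 = Z/5


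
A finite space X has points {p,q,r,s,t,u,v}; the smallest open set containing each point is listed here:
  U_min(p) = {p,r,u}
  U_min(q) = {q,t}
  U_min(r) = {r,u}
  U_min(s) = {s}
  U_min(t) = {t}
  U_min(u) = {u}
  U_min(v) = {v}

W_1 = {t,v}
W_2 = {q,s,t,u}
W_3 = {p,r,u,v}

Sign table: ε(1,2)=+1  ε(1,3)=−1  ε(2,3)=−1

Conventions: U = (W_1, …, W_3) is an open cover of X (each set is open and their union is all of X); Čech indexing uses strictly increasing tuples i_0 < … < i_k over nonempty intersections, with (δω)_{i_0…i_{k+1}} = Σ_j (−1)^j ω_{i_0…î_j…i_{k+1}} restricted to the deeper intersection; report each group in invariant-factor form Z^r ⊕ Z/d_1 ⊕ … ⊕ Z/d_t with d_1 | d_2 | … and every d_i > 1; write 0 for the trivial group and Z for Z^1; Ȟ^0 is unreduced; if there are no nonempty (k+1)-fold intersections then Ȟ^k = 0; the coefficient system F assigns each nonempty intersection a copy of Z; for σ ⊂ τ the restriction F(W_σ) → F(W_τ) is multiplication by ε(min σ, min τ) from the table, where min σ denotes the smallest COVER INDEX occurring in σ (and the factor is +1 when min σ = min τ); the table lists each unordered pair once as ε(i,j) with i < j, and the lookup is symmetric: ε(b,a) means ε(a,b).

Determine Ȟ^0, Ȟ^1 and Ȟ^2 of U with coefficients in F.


nerve simplices:
  W12={t} W13={v} W23={u}
C dims 3,3; δ0: rk 2, SNF 1^2
degree 0: 3−2−0 = 1 → Ȟ^0 ≅ Z
degree 1: 3−0−2 = 1 → Ȟ^1 ≅ Z
degree 2: 0−0−0 = 0 → Ȟ^2 ≅ 0

Ȟ^0 = Z,  Ȟ^1 = Z,  Ȟ^2 = 0


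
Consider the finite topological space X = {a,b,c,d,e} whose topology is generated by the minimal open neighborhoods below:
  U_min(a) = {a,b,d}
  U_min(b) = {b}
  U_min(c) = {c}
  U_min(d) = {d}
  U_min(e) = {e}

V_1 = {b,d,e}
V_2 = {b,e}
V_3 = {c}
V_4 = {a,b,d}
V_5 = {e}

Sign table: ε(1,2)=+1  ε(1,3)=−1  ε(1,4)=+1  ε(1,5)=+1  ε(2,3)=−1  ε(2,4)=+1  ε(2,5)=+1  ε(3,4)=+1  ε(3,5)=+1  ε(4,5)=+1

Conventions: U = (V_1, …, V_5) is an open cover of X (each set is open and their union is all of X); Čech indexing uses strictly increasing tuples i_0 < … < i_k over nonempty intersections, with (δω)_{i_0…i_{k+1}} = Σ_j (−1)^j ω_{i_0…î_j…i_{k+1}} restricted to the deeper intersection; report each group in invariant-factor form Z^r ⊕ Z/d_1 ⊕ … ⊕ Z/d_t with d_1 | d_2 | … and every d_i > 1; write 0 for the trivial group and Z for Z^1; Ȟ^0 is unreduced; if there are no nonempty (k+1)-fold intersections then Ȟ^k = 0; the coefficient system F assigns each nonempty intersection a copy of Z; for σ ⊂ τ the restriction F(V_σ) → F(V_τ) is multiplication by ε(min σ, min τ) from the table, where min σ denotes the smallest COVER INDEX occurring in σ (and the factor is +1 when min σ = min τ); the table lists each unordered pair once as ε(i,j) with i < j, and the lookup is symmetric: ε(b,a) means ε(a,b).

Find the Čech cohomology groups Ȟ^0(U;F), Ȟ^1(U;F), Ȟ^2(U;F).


Ȟ^0 = Z^2, Ȟ^1 = 0 and Ȟ^2 = 0

intersection data:
  V12={b,e} V14={b,d} V15={e} V24={b} V25={e}
  V124={b} V125={e}
C dims 5,5,2; δ0: rk 3, SNF 1^3; δ1: rk 2, SNF 1^2
Ȟ^0 = (5 − 3) − 0 = 2, so Ȟ^0 ≅ Z^2
Ȟ^1 = (5 − 2) − 3 = 0, so Ȟ^1 ≅ 0
Ȟ^2 = (2 − 0) − 2 = 0, so Ȟ^2 ≅ 0


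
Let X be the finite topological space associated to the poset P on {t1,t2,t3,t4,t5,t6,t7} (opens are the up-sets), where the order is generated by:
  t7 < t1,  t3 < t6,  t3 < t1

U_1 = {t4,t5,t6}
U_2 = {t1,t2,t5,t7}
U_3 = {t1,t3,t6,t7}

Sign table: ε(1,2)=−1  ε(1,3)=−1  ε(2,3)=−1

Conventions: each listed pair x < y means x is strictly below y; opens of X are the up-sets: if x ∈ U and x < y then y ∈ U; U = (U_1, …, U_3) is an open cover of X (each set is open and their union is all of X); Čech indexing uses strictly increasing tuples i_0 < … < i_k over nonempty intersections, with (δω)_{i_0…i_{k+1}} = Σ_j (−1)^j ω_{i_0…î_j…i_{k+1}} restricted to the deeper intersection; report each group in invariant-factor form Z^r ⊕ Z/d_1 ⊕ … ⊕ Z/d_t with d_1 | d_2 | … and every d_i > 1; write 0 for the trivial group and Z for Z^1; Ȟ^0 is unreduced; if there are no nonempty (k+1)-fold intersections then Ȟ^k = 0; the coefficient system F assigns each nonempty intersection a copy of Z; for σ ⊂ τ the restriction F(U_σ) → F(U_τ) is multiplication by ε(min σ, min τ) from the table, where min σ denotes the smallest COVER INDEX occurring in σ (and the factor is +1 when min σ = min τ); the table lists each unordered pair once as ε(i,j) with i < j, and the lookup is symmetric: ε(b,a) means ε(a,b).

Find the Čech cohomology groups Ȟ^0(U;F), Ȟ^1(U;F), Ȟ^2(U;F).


Ȟ^0 = 0, Ȟ^1 = Z/2 and Ȟ^2 = 0

intersection data:
  U12={t5} U13={t6} U23={t1,t7}
C dims 3,3; δ0: rk 3, SNF 1^2·2
Ȟ^0 = (3 − 3) − 0 = 0, so Ȟ^0 ≅ 0
Ȟ^1 = (3 − 0) − 3 = 0 plus torsion [2], so Ȟ^1 ≅ Z/2
Ȟ^2 = (0 − 0) − 0 = 0, so Ȟ^2 ≅ 0


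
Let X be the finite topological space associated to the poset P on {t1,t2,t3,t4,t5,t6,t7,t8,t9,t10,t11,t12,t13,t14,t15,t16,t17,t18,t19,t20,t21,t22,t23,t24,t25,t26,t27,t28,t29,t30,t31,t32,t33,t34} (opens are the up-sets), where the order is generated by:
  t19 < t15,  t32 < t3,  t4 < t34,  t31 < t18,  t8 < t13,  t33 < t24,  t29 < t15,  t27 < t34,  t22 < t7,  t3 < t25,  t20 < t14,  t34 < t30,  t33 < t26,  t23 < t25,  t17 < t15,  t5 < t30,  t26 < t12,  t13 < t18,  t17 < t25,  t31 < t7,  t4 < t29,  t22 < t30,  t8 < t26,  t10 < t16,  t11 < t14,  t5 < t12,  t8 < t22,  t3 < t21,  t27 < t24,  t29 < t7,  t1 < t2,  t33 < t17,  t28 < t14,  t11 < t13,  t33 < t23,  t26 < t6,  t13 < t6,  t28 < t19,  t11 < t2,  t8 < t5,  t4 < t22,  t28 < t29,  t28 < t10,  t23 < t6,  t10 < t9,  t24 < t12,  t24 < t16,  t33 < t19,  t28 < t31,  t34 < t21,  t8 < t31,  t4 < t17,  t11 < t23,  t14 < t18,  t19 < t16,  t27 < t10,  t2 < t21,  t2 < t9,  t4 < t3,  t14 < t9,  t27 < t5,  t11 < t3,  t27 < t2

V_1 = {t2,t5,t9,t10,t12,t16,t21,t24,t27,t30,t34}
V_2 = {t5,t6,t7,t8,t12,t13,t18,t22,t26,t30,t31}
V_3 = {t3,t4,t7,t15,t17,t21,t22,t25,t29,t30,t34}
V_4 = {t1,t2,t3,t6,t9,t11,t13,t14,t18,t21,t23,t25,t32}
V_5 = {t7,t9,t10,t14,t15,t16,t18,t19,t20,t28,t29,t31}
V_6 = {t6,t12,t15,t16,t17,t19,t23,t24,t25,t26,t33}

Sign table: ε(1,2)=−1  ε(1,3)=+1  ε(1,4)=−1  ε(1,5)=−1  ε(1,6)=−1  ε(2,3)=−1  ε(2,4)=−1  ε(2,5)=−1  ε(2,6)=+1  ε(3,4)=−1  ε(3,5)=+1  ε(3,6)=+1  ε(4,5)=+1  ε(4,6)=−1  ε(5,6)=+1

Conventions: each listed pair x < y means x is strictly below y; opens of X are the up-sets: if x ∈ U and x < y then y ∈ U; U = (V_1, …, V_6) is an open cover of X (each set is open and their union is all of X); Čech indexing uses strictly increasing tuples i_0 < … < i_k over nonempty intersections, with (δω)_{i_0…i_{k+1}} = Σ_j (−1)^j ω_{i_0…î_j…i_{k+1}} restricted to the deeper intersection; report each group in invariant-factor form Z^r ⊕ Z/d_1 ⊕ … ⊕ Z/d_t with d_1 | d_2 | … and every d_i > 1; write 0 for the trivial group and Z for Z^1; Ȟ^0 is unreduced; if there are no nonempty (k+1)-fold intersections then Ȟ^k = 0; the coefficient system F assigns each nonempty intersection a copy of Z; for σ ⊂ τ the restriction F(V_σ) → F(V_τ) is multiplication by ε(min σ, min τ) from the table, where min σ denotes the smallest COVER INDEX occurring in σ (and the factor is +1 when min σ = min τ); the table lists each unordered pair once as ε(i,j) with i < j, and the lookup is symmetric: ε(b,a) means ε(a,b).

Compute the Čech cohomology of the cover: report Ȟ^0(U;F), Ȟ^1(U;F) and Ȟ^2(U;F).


Ȟ^0 = 0, Ȟ^1 = Z/2 and Ȟ^2 = Z

nerve of the cover:
  V12={t5,t12,t30} V13={t21,t30,t34} V14={t2,t9,t21} V15={t9,t10,t16} V16={t12,t16,t24} V23={t7,t22,t30} V24={t6,t13,t18} V25={t7,t18,t31} V26={t6,t12,t26} V34={t3,t21,t25} V35={t7,t15,t29} V36={t15,t17,t25} V45={t9,t14,t18} V46={t6,t23,t25} V56={t15,t16,t19}
  V123={t30} V126={t12} V134={t21} V145={t9} V156={t16} V235={t7} V245={t18} V246={t6} V346={t25} V356={t15}
C dims 6,15,10; δ0: rk 6, SNF 1^5·2; δ1: rk 9, SNF 1^9
Ȟ^0 = (6 − 6) − 0 = 0, so Ȟ^0 ≅ 0
Ȟ^1 = (15 − 9) − 6 = 0 plus torsion [2], so Ȟ^1 ≅ Z/2
Ȟ^2 = (10 − 0) − 9 = 1, so Ȟ^2 ≅ Z


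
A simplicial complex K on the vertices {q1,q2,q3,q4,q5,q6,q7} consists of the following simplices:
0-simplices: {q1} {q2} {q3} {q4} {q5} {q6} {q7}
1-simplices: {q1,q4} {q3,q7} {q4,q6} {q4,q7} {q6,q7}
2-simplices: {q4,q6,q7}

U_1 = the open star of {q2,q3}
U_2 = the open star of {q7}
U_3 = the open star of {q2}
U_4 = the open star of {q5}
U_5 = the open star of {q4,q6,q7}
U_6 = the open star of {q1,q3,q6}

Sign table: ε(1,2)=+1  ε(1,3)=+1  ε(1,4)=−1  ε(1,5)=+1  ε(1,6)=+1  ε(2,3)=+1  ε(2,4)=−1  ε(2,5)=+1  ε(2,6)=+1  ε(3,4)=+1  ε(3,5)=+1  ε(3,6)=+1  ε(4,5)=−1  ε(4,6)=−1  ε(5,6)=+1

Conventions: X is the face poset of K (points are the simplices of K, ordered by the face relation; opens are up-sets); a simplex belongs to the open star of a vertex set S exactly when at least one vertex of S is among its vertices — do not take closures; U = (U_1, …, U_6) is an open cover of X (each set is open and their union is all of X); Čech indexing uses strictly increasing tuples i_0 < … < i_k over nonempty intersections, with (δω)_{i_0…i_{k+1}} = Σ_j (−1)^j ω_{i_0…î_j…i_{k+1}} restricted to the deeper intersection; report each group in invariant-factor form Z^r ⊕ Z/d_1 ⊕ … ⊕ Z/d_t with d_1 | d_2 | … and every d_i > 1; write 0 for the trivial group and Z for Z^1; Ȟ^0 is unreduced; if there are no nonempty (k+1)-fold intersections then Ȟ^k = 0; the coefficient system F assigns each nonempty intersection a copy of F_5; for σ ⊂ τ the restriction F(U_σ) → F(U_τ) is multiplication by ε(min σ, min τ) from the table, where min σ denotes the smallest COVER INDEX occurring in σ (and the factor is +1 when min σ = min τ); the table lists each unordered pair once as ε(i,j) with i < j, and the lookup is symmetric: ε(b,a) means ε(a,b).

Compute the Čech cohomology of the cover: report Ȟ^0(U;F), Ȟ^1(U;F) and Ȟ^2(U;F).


Ȟ^0(U;F) ≅ Z/5 ⊕ Z/5,  Ȟ^1(U;F) ≅ 0,  Ȟ^2(U;F) ≅ 0

cover nerve:
  U1={{q2},{q3},{q3,q7}} U2={{q7},{q3,q7},{q4,q7},{q6,q7},{q4,q6,q7}} U3={{q2}} U4={{q5}} U5={{q4},{q6},{q7},{q1,q4},{q3,q7},{q4,q6},{q4,q7},{q6,q7},{q4,q6,q7}} U6={{q1},{q3},{q6},{q1,q4},{q3,q7},{q4,q6},{q6,q7},{q4,q6,q7}}
  U12={{q3,q7}} U13={{q2}} U15={{q3,q7}} U16={{q3},{q3,q7}} U25={{q7},{q3,q7},{q4,q7},{q6,q7},{q4,q6,q7}} U26={{q3,q7},{q6,q7},{q4,q6,q7}} U56={{q6},{q1,q4},{q3,q7},{q4,q6},{q6,q7},{q4,q6,q7}}
  U125={{q3,q7}} U126={{q3,q7}} U156={{q3,q7}} U256={{q3,q7},{q6,q7},{q4,q6,q7}}
  U1256={{q3,q7}}
C dims 6,7,4,1; δ0: rk_F5 4; δ1: rk_F5 3; δ2: rk_F5 1
Ȟ^0: (6−4)−0=2 ⇒ Z/5 ⊕ Z/5
Ȟ^1: (7−3)−4=0 ⇒ 0
Ȟ^2: (4−1)−3=0 ⇒ 0


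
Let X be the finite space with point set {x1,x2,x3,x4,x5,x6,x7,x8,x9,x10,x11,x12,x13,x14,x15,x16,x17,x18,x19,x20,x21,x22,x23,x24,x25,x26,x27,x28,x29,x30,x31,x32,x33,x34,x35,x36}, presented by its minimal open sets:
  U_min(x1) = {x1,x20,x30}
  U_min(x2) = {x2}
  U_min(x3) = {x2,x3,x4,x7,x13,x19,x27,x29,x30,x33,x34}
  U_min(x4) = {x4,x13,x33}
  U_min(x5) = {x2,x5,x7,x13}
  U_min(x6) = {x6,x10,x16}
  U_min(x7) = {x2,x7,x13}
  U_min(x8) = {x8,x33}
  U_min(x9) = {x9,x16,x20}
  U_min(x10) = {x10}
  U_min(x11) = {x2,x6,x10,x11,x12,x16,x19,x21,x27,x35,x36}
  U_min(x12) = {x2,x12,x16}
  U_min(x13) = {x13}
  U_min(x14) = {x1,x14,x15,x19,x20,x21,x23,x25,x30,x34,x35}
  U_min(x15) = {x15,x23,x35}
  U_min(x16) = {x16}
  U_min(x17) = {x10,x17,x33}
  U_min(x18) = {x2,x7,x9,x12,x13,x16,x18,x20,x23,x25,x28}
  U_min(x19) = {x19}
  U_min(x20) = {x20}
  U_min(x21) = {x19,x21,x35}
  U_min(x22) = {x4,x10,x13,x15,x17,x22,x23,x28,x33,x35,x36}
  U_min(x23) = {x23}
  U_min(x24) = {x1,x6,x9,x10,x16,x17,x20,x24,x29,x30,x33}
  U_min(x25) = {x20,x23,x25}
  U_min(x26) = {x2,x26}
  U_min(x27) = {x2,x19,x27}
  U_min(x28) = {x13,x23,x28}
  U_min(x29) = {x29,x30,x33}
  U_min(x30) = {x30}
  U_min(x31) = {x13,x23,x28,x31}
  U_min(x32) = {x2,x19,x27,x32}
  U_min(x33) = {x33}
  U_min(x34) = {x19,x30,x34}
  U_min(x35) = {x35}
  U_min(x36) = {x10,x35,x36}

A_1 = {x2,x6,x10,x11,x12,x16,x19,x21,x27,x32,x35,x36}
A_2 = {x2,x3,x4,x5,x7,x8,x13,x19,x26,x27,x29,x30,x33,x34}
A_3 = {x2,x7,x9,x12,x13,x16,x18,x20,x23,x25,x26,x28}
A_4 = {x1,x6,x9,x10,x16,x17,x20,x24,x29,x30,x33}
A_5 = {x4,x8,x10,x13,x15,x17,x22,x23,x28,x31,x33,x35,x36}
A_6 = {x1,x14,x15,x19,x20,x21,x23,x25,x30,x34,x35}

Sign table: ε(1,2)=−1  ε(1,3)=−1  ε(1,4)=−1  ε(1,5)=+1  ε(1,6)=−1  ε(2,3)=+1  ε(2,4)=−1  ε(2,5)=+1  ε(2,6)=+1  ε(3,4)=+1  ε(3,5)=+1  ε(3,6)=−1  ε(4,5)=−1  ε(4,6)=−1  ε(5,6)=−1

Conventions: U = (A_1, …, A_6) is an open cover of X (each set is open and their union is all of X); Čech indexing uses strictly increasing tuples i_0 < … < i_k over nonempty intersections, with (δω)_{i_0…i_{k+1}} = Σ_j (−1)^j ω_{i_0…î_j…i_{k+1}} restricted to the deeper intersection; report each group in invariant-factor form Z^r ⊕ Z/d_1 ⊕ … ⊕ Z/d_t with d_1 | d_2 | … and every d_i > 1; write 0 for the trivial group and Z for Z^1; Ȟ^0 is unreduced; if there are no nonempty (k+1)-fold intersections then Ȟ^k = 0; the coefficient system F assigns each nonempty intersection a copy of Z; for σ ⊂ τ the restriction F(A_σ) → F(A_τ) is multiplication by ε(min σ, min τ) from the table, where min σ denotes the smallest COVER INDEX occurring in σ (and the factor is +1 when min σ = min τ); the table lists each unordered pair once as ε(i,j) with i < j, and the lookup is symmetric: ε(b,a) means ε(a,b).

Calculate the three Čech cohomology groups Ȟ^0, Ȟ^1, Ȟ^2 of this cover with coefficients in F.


Ȟ^0 = 0; Ȟ^1 = Z/2; Ȟ^2 = Z

nerve simplices:
  A12={x2,x19,x27} A13={x2,x12,x16} A14={x6,x10,x16} A15={x10,x35,x36} A16={x19,x21,x35} A23={x2,x7,x13,x26} A24={x29,x30,x33} A25={x4,x8,x13,x33} A26={x19,x30,x34} A34={x9,x16,x20} A35={x13,x23,x28} A36={x20,x23,x25} A45={x10,x17,x33} A46={x1,x20,x30} A56={x15,x23,x35}
  A123={x2} A126={x19} A134={x16} A145={x10} A156={x35} A235={x13} A245={x33} A246={x30} A346={x20} A356={x23}
C dims 6,15,10; δ0: rk 6, SNF 1^5·2; δ1: rk 9, SNF 1^9
degree 0: 6−6−0 = 0 → Ȟ^0 ≅ 0
degree 1: 15−9−6 = 0 plus torsion [2] → Ȟ^1 ≅ Z/2
degree 2: 10−0−9 = 1 → Ȟ^2 ≅ Z


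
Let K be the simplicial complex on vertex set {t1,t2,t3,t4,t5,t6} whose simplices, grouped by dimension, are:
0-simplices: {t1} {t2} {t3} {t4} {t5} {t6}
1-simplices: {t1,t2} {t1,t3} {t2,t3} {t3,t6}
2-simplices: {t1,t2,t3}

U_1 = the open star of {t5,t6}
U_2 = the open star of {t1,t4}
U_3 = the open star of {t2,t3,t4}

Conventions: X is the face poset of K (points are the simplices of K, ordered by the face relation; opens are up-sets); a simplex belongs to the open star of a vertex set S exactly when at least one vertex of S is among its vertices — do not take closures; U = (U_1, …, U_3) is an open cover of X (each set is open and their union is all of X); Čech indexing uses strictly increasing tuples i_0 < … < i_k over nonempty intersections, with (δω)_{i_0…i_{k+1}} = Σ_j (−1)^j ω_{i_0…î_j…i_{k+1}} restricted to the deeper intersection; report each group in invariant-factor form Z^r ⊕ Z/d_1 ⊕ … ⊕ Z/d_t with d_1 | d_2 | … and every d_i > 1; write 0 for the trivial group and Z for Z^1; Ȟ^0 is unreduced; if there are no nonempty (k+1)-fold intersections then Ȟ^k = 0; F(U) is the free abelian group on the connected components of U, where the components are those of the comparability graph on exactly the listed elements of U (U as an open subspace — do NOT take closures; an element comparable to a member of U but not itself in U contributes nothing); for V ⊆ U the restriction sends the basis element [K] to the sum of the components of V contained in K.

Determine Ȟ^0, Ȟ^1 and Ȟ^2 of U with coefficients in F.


Ȟ^0 = Z^3,  Ȟ^1 = 0,  Ȟ^2 = 0

nerve simplices:
  U1={{t5},{t6},{t3,t6}} U2={{t1},{t4},{t1,t2},{t1,t3},{t1,t2,t3}} U3={{t2},{t3},{t4},{t1,t2},{t1,t3},{t2,t3},{t3,t6},{t1,t2,t3}}
  U13={{t3,t6}} U23={{t4},{t1,t2},{t1,t3},{t1,t2,t3}}
components per intersection:
  U1: {{t5}} {{t6},{t3,t6}}
  U2: {{t1},{t1,t2},{t1,t3},{t1,t2,t3}} {{t4}}
  U3: {{t2},{t3},{t1,t2},{t1,t3},{t2,t3},{t3,t6},{t1,t2,t3}} {{t4}}
  U13: {{t3,t6}}
  U23: {{t4}} {{t1,t2},{t1,t3},{t1,t2,t3}}
C dims 6,3; δ0: rk 3, SNF 1^3
degree 0: 6−3−0 = 3 → Ȟ^0 ≅ Z^3
degree 1: 3−0−3 = 0 → Ȟ^1 ≅ 0
degree 2: 0−0−0 = 0 → Ȟ^2 ≅ 0
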